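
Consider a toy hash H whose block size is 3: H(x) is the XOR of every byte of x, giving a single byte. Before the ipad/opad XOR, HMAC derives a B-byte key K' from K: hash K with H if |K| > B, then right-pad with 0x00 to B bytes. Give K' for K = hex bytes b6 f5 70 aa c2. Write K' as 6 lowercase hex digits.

5b0000

|K| = 5 > B = 3, so first hash the key.
H(K): XOR b6⊕f5⊕70⊕aa⊕c2 = 5b.
Zero-pad H(K) = 5b to 3 bytes: K' = 5b 00 00.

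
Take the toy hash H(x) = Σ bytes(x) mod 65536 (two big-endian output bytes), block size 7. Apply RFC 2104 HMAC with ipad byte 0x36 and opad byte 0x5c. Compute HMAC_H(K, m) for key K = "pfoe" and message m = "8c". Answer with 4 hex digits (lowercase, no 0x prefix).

Key "pfoe" = 70 66 6f 65 is 4 bytes ≤ B = 7; zero-pad to 7 bytes: K' = 70 66 6f 65 00 00 00.
K' ⊕ ipad = 46 50 59 53 36 36 36.  K' ⊕ opad = 2c 3a 33 39 5c 5c 5c.
Inner input = (K'⊕ipad) ∥ m = 46 50 59 53 36 36 36 ∥ 38 63.
Inner hash: sum = 70+80+89+83+54+54+54+56+99 = 639 → 02 7f.
Outer input = (K'⊕opad) ∥ inner = 2c 3a 33 39 5c 5c 5c ∥ 02 7f.
Outer hash (tag): sum = 44+58+51+57+92+92+92+2+127 = 615 → 02 67.

0267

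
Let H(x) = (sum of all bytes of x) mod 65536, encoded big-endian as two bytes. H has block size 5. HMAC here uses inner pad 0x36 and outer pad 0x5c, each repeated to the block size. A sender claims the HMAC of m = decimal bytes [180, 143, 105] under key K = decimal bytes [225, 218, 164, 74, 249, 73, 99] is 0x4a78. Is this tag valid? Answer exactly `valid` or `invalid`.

invalid

Key decimal bytes [225, 218, 164, 74, 249, 73, 99] = e1 da a4 4a f9 49 63 is 7 bytes > B = 5, so hash it first: H(key) = 04 4e, then zero-pad to 5 bytes: K' = 04 4e 00 00 00.
K' ⊕ ipad = 32 78 36 36 36; K' ⊕ opad = 58 12 5c 5c 5c.
Inner hash: sum = 50+120+54+54+54+180+143+105 = 760 → 02 f8.
Outer hash (recomputed tag): sum = 88+18+92+92+92+2+248 = 632 → 02 78.
Recomputed tag = 0278; claimed = 4a78 → mismatch.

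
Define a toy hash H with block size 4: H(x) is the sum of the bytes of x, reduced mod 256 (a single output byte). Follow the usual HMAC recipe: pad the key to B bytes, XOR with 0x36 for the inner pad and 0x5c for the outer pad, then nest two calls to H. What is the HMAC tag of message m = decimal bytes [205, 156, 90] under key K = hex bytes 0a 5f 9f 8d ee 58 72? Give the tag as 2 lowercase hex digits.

Key hex bytes 0a 5f 9f 8d ee 58 72 is 7 bytes > B = 4, so hash it first: H(key) = 4d, then zero-pad to 4 bytes: K' = 4d 00 00 00.
K' ⊕ ipad = 7b 36 36 36.  K' ⊕ opad = 11 5c 5c 5c.
Inner input = (K'⊕ipad) ∥ m = 7b 36 36 36 ∥ cd 9c 5a.
Inner hash: sum = 123+54+54+54+205+156+90 = 736; mod 256 = 224 → e0.
Outer input = (K'⊕opad) ∥ inner = 11 5c 5c 5c ∥ e0.
Outer hash (tag): sum = 17+92+92+92+224 = 517; mod 256 = 5 → 05.

05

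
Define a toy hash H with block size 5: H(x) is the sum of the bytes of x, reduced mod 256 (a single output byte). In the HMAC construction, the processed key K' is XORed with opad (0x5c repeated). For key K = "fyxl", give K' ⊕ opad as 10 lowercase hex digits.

3a2524305c

Key "fyxl" = 66 79 78 6c is 4 bytes ≤ B = 5; zero-pad to 5 bytes: K' = 66 79 78 6c 00.
XOR each byte with 0x5c: 66⊕5c=3a, 79⊕5c=25, 78⊕5c=24, 6c⊕5c=30, 00⊕5c=5c.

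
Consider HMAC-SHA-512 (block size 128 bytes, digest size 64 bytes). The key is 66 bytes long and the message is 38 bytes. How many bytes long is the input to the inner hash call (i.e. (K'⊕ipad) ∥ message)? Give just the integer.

166

Key is 66 ≤ 128 bytes, zero-padded: |K'| = 128.
Inner input = (K'⊕ipad) ∥ m → 128 + 38 = 166 bytes.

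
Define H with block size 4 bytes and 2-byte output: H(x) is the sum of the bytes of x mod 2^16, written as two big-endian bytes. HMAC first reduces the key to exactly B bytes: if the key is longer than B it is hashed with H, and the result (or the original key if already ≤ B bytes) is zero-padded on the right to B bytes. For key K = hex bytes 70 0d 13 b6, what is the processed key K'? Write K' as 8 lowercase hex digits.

Key hex bytes 70 0d 13 b6 is exactly B = 4 bytes: K' = 70 0d 13 b6.

700d13b6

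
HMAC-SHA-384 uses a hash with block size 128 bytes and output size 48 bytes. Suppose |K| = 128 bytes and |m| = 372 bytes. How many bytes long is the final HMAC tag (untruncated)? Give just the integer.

48

The tag is one SHA-384 digest: 48 bytes.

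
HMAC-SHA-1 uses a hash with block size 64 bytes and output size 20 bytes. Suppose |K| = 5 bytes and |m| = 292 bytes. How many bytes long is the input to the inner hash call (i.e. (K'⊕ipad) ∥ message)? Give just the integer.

356

Key is 5 ≤ 64 bytes, zero-padded: |K'| = 64.
Inner input = (K'⊕ipad) ∥ m → 64 + 292 = 356 bytes.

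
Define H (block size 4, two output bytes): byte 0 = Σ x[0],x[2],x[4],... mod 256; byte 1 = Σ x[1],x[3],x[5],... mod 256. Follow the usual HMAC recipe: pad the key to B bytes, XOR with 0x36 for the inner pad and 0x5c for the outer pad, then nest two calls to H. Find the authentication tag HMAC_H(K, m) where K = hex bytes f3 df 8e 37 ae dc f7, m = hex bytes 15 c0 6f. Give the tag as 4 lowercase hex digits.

Key hex bytes f3 df 8e 37 ae dc f7 is 7 bytes > B = 4, so hash it first: H(key) = 26 f2, then zero-pad to 4 bytes: K' = 26 f2 00 00.
K' ⊕ ipad = 10 c4 36 36.  K' ⊕ opad = 7a ae 5c 5c.
Inner input = (K'⊕ipad) ∥ m = 10 c4 36 36 ∥ 15 c0 6f.
Inner hash: even-index sum = 202 mod 256 = 202; odd-index sum = 442 mod 256 = 186 → ca ba.
Outer input = (K'⊕opad) ∥ inner = 7a ae 5c 5c ∥ ca ba.
Outer hash (tag): even-index sum = 416 mod 256 = 160; odd-index sum = 452 mod 256 = 196 → a0 c4.

a0c4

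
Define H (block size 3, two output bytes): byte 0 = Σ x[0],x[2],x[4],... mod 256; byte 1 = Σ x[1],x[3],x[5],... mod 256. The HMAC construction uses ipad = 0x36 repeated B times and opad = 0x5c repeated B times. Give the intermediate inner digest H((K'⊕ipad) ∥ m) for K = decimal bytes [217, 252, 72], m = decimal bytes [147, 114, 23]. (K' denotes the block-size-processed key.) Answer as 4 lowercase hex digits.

df74

Key decimal bytes [217, 252, 72] = d9 fc 48 is exactly B = 3 bytes: K' = d9 fc 48.
K' ⊕ ipad = ef ca 7e.
Inner input = ef ca 7e ∥ 93 72 17.
Inner hash: even-index sum = 479 mod 256 = 223; odd-index sum = 372 mod 256 = 116 → df 74.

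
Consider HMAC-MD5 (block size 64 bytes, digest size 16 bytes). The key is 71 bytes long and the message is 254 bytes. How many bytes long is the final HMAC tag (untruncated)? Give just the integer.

The tag is one MD5 digest: 16 bytes.

16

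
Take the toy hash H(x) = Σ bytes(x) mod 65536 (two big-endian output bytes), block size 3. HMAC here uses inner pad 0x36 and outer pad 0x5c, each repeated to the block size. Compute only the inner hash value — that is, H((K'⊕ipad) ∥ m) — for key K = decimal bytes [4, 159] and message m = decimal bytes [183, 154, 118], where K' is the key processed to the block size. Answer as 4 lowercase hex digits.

Key decimal bytes [4, 159] = 04 9f is 2 bytes ≤ B = 3; zero-pad to 3 bytes: K' = 04 9f 00.
K' ⊕ ipad = 32 a9 36.
Inner input = 32 a9 36 ∥ b7 9a 76.
Inner hash: sum = 50+169+54+183+154+118 = 728 → 02 d8.

02d8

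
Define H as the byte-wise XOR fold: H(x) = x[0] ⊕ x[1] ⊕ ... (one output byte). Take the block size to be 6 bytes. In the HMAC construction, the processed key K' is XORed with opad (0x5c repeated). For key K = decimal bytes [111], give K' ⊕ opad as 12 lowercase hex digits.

335c5c5c5c5c

Key decimal bytes [111] = 6f is 1 byte ≤ B = 6; zero-pad to 6 bytes: K' = 6f 00 00 00 00 00.
XOR each byte with 0x5c: 6f⊕5c=33, 00⊕5c=5c, 00⊕5c=5c, 00⊕5c=5c, 00⊕5c=5c, 00⊕5c=5c.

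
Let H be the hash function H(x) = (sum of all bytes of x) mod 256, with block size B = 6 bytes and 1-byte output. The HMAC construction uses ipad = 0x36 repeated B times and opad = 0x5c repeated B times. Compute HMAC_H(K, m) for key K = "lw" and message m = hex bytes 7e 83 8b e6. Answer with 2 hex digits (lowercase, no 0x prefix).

Key "lw" = 6c 77 is 2 bytes ≤ B = 6; zero-pad to 6 bytes: K' = 6c 77 00 00 00 00.
K' ⊕ ipad = 5a 41 36 36 36 36.  K' ⊕ opad = 30 2b 5c 5c 5c 5c.
Inner input = (K'⊕ipad) ∥ m = 5a 41 36 36 36 36 ∥ 7e 83 8b e6.
Inner hash: sum = 90+65+54+54+54+54+126+131+139+230 = 997; mod 256 = 229 → e5.
Outer input = (K'⊕opad) ∥ inner = 30 2b 5c 5c 5c 5c ∥ e5.
Outer hash (tag): sum = 48+43+92+92+92+92+229 = 688; mod 256 = 176 → b0.

b0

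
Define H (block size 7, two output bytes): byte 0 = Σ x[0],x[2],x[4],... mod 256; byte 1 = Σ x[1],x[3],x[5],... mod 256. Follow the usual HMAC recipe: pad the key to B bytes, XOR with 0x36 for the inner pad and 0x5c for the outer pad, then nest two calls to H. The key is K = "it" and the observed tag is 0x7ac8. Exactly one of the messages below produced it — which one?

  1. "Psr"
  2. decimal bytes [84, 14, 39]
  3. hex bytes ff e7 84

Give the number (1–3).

Key "it" = 69 74 is 2 bytes ≤ B = 7; zero-pad to 7 bytes: K' = 69 74 00 00 00 00 00.
K' ⊕ ipad = 5f 42 36 36 36 36 36; K' ⊕ opad = 35 28 5c 5c 5c 5c 5c.
m1: inner = H(5f 42 36 36 36 36 36 50 73 72) = 74 70; tag = H(35 28 5c 5c 5c 5c 5c 74 70) = b954
m2: inner = H(5f 42 36 36 36 36 36 54 0e 27) = 0f 29; tag = H(35 28 5c 5c 5c 5c 5c 0f 29) = 72ef
m3: inner = H(5f 42 36 36 36 36 36 ff e7 84) = e8 31; tag = H(35 28 5c 5c 5c 5c 5c e8 31) = 7ac8 ← matches

3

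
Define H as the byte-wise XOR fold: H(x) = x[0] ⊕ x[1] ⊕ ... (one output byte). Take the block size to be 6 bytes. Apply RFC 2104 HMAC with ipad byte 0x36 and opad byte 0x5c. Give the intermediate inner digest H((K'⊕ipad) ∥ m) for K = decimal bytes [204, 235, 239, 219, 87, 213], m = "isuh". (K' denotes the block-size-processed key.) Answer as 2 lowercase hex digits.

96

Key decimal bytes [204, 235, 239, 219, 87, 213] = cc eb ef db 57 d5 is exactly B = 6 bytes: K' = cc eb ef db 57 d5.
K' ⊕ ipad = fa dd d9 ed 61 e3.
Inner input = fa dd d9 ed 61 e3 ∥ 69 73 75 68.
Inner hash: XOR fa⊕dd⊕d9⊕ed⊕61⊕e3⊕69⊕73⊕75⊕68 = 96.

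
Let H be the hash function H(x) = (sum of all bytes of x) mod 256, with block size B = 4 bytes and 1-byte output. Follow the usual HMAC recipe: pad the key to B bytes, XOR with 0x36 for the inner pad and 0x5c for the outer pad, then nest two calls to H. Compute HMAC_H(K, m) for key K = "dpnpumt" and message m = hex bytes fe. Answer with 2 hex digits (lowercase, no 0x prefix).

Key "dpnpumt" = 64 70 6e 70 75 6d 74 is 7 bytes > B = 4, so hash it first: H(key) = 08, then zero-pad to 4 bytes: K' = 08 00 00 00.
K' ⊕ ipad = 3e 36 36 36.  K' ⊕ opad = 54 5c 5c 5c.
Inner input = (K'⊕ipad) ∥ m = 3e 36 36 36 ∥ fe.
Inner hash: sum = 62+54+54+54+254 = 478; mod 256 = 222 → de.
Outer input = (K'⊕opad) ∥ inner = 54 5c 5c 5c ∥ de.
Outer hash (tag): sum = 84+92+92+92+222 = 582; mod 256 = 70 → 46.

46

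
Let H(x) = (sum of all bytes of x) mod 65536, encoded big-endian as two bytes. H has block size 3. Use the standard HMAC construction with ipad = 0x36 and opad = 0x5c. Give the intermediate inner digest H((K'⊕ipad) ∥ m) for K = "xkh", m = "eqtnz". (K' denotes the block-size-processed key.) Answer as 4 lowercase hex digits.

Key "xkh" = 78 6b 68 is exactly B = 3 bytes: K' = 78 6b 68.
K' ⊕ ipad = 4e 5d 5e.
Inner input = 4e 5d 5e ∥ 65 71 74 6e 7a.
Inner hash: sum = 78+93+94+101+113+116+110+122 = 827 → 03 3b.

033b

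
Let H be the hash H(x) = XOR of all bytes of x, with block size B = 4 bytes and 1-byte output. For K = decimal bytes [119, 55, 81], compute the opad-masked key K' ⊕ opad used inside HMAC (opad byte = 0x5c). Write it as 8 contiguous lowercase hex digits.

Key decimal bytes [119, 55, 81] = 77 37 51 is 3 bytes ≤ B = 4; zero-pad to 4 bytes: K' = 77 37 51 00.
XOR each byte with 0x5c: 77⊕5c=2b, 37⊕5c=6b, 51⊕5c=0d, 00⊕5c=5c.

2b6b0d5c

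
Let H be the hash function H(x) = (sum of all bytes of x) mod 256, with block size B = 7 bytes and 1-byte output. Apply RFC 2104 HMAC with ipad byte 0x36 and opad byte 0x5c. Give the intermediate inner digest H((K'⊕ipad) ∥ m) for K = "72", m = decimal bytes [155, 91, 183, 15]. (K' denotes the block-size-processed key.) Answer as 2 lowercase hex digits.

cf

Key "72" = 37 32 is 2 bytes ≤ B = 7; zero-pad to 7 bytes: K' = 37 32 00 00 00 00 00.
K' ⊕ ipad = 01 04 36 36 36 36 36.
Inner input = 01 04 36 36 36 36 36 ∥ 9b 5b b7 0f.
Inner hash: sum = 1+4+54+54+54+54+54+155+91+183+15 = 719; mod 256 = 207 → cf.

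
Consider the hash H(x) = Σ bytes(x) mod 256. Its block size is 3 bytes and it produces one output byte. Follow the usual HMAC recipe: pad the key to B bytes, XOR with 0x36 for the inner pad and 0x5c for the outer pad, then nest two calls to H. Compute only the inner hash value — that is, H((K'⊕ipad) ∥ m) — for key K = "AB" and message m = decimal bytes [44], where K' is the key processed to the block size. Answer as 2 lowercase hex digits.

4d

Key "AB" = 41 42 is 2 bytes ≤ B = 3; zero-pad to 3 bytes: K' = 41 42 00.
K' ⊕ ipad = 77 74 36.
Inner input = 77 74 36 ∥ 2c.
Inner hash: sum = 119+116+54+44 = 333; mod 256 = 77 → 4d.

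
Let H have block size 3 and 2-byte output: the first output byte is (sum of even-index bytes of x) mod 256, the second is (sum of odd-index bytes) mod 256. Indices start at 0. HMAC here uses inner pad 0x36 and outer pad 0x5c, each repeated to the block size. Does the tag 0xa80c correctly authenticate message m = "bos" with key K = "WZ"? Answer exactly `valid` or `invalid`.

Key "WZ" = 57 5a is 2 bytes ≤ B = 3; zero-pad to 3 bytes: K' = 57 5a 00.
K' ⊕ ipad = 61 6c 36; K' ⊕ opad = 0b 06 5c.
Inner hash: even-index sum = 262 mod 256 = 6; odd-index sum = 321 mod 256 = 65 → 06 41.
Outer hash (recomputed tag): even-index sum = 168 mod 256 = 168; odd-index sum = 12 mod 256 = 12 → a8 0c.
Recomputed tag = a80c; claimed = a80c → match.

valid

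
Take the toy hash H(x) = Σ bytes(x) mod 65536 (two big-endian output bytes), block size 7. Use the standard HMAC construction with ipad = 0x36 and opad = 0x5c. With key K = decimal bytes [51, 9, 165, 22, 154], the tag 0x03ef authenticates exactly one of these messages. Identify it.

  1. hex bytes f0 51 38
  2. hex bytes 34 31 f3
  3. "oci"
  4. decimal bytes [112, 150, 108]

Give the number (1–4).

Key decimal bytes [51, 9, 165, 22, 154] = 33 09 a5 16 9a is 5 bytes ≤ B = 7; zero-pad to 7 bytes: K' = 33 09 a5 16 9a 00 00.
K' ⊕ ipad = 05 3f 93 20 ac 36 36; K' ⊕ opad = 6f 55 f9 4a c6 5c 5c.
m1: inner = H(05 3f 93 20 ac 36 36 f0 51 38) = 03 88; tag = H(6f 55 f9 4a c6 5c 5c 03 88) = 0410
m2: inner = H(05 3f 93 20 ac 36 36 34 31 f3) = 03 67; tag = H(6f 55 f9 4a c6 5c 5c 03 67) = 03ef ← matches
m3: inner = H(05 3f 93 20 ac 36 36 6f 63 69) = 03 4a; tag = H(6f 55 f9 4a c6 5c 5c 03 4a) = 03d2
m4: inner = H(05 3f 93 20 ac 36 36 70 96 6c) = 03 81; tag = H(6f 55 f9 4a c6 5c 5c 03 81) = 0409

2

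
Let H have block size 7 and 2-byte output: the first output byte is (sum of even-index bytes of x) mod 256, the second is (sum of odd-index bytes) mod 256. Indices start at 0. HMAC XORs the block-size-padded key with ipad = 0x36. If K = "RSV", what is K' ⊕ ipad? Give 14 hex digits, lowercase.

Key "RSV" = 52 53 56 is 3 bytes ≤ B = 7; zero-pad to 7 bytes: K' = 52 53 56 00 00 00 00.
XOR each byte with 0x36: 52⊕36=64, 53⊕36=65, 56⊕36=60, 00⊕36=36, 00⊕36=36, 00⊕36=36, 00⊕36=36.

64656036363636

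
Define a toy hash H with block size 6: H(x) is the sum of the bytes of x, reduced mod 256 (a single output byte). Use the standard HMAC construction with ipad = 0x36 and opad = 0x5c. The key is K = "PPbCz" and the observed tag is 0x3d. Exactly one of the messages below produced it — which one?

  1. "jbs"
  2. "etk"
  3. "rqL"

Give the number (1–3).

3

Key "PPbCz" = 50 50 62 43 7a is 5 bytes ≤ B = 6; zero-pad to 6 bytes: K' = 50 50 62 43 7a 00.
K' ⊕ ipad = 66 66 54 75 4c 36; K' ⊕ opad = 0c 0c 3e 1f 26 5c.
m1: inner = H(66 66 54 75 4c 36 6a 62 73) = 56; tag = H(0c 0c 3e 1f 26 5c 56) = 4d
m2: inner = H(66 66 54 75 4c 36 65 74 6b) = 5b; tag = H(0c 0c 3e 1f 26 5c 5b) = 52
m3: inner = H(66 66 54 75 4c 36 72 71 4c) = 46; tag = H(0c 0c 3e 1f 26 5c 46) = 3d ← matches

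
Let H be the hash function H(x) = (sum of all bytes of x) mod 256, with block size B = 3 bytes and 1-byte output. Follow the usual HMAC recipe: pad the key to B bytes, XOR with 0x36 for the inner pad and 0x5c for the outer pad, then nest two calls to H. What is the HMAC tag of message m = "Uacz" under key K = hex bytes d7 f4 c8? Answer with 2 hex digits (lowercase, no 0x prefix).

Key hex bytes d7 f4 c8 is exactly B = 3 bytes: K' = d7 f4 c8.
K' ⊕ ipad = e1 c2 fe.  K' ⊕ opad = 8b a8 94.
Inner input = (K'⊕ipad) ∥ m = e1 c2 fe ∥ 55 61 63 7a.
Inner hash: sum = 225+194+254+85+97+99+122 = 1076; mod 256 = 52 → 34.
Outer input = (K'⊕opad) ∥ inner = 8b a8 94 ∥ 34.
Outer hash (tag): sum = 139+168+148+52 = 507; mod 256 = 251 → fb.

fb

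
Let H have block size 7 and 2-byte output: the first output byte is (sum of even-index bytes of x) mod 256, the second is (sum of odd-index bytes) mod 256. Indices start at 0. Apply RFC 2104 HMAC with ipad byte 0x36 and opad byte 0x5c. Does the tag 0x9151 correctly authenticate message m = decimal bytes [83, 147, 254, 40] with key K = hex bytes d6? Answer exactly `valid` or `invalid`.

Key hex bytes d6 is 1 byte ≤ B = 7; zero-pad to 7 bytes: K' = d6 00 00 00 00 00 00.
K' ⊕ ipad = e0 36 36 36 36 36 36; K' ⊕ opad = 8a 5c 5c 5c 5c 5c 5c.
Inner hash: even-index sum = 573 mod 256 = 61; odd-index sum = 499 mod 256 = 243 → 3d f3.
Outer hash (recomputed tag): even-index sum = 657 mod 256 = 145; odd-index sum = 337 mod 256 = 81 → 91 51.
Recomputed tag = 9151; claimed = 9151 → match.

valid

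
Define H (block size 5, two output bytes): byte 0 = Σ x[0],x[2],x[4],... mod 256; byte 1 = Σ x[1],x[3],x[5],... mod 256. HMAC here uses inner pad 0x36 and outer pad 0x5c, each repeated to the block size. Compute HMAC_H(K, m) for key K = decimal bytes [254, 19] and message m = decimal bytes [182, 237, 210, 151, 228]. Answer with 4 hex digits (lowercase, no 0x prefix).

Key decimal bytes [254, 19] = fe 13 is 2 bytes ≤ B = 5; zero-pad to 5 bytes: K' = fe 13 00 00 00.
K' ⊕ ipad = c8 25 36 36 36.  K' ⊕ opad = a2 4f 5c 5c 5c.
Inner input = (K'⊕ipad) ∥ m = c8 25 36 36 36 ∥ b6 ed d2 97 e4.
Inner hash: even-index sum = 696 mod 256 = 184; odd-index sum = 711 mod 256 = 199 → b8 c7.
Outer input = (K'⊕opad) ∥ inner = a2 4f 5c 5c 5c ∥ b8 c7.
Outer hash (tag): even-index sum = 545 mod 256 = 33; odd-index sum = 355 mod 256 = 99 → 21 63.

2163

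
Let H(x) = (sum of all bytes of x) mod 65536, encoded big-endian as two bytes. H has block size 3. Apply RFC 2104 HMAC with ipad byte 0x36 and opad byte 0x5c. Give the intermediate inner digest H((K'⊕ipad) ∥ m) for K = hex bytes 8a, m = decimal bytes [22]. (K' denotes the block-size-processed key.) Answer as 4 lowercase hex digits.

Key hex bytes 8a is 1 byte ≤ B = 3; zero-pad to 3 bytes: K' = 8a 00 00.
K' ⊕ ipad = bc 36 36.
Inner input = bc 36 36 ∥ 16.
Inner hash: sum = 188+54+54+22 = 318 → 01 3e.

013e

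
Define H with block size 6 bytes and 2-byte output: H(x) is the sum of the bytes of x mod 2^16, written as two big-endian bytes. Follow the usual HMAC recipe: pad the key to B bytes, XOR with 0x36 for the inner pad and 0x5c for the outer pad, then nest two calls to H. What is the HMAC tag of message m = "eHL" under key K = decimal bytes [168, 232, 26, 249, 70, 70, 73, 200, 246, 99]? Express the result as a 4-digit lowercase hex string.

0343

Key decimal bytes [168, 232, 26, 249, 70, 70, 73, 200, 246, 99] = a8 e8 1a f9 46 46 49 c8 f6 63 is 10 bytes > B = 6, so hash it first: H(key) = 05 99, then zero-pad to 6 bytes: K' = 05 99 00 00 00 00.
K' ⊕ ipad = 33 af 36 36 36 36.  K' ⊕ opad = 59 c5 5c 5c 5c 5c.
Inner input = (K'⊕ipad) ∥ m = 33 af 36 36 36 36 ∥ 65 48 4c.
Inner hash: sum = 51+175+54+54+54+54+101+72+76 = 691 → 02 b3.
Outer input = (K'⊕opad) ∥ inner = 59 c5 5c 5c 5c 5c ∥ 02 b3.
Outer hash (tag): sum = 89+197+92+92+92+92+2+179 = 835 → 03 43.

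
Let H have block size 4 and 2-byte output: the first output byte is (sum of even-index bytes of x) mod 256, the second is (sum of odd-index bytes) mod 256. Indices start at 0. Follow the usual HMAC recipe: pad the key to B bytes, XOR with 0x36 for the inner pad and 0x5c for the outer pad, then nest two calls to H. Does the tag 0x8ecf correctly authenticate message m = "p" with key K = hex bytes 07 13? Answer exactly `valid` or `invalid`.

Key hex bytes 07 13 is 2 bytes ≤ B = 4; zero-pad to 4 bytes: K' = 07 13 00 00.
K' ⊕ ipad = 31 25 36 36; K' ⊕ opad = 5b 4f 5c 5c.
Inner hash: even-index sum = 215 mod 256 = 215; odd-index sum = 91 mod 256 = 91 → d7 5b.
Outer hash (recomputed tag): even-index sum = 398 mod 256 = 142; odd-index sum = 262 mod 256 = 6 → 8e 06.
Recomputed tag = 8e06; claimed = 8ecf → mismatch.

invalid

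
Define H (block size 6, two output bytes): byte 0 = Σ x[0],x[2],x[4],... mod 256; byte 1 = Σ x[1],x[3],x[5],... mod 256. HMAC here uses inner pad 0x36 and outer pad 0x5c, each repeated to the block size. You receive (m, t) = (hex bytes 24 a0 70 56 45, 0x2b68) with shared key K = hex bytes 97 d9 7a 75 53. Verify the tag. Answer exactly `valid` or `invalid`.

valid

Key hex bytes 97 d9 7a 75 53 is 5 bytes ≤ B = 6; zero-pad to 6 bytes: K' = 97 d9 7a 75 53 00.
K' ⊕ ipad = a1 ef 4c 43 65 36; K' ⊕ opad = cb 85 26 29 0f 5c.
Inner hash: even-index sum = 555 mod 256 = 43; odd-index sum = 606 mod 256 = 94 → 2b 5e.
Outer hash (recomputed tag): even-index sum = 299 mod 256 = 43; odd-index sum = 360 mod 256 = 104 → 2b 68.
Recomputed tag = 2b68; claimed = 2b68 → match.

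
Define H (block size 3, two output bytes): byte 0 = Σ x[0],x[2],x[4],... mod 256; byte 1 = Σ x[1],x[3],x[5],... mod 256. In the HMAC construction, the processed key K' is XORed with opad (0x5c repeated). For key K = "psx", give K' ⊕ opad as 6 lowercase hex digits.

Key "psx" = 70 73 78 is exactly B = 3 bytes: K' = 70 73 78.
XOR each byte with 0x5c: 70⊕5c=2c, 73⊕5c=2f, 78⊕5c=24.

2c2f24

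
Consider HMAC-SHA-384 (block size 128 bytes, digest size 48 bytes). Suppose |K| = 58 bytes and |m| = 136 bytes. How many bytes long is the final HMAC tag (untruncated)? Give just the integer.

The tag is one SHA-384 digest: 48 bytes.

48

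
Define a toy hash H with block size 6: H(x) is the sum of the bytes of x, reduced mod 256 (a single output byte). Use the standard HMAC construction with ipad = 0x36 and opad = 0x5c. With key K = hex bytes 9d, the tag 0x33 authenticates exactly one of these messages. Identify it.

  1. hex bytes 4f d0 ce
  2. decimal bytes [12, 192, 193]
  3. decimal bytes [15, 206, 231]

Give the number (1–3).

Key hex bytes 9d is 1 byte ≤ B = 6; zero-pad to 6 bytes: K' = 9d 00 00 00 00 00.
K' ⊕ ipad = ab 36 36 36 36 36; K' ⊕ opad = c1 5c 5c 5c 5c 5c.
m1: inner = H(ab 36 36 36 36 36 4f d0 ce) = a6; tag = H(c1 5c 5c 5c 5c 5c a6) = 33 ← matches
m2: inner = H(ab 36 36 36 36 36 0c c0 c1) = 46; tag = H(c1 5c 5c 5c 5c 5c 46) = d3
m3: inner = H(ab 36 36 36 36 36 0f ce e7) = 7d; tag = H(c1 5c 5c 5c 5c 5c 7d) = 0a

1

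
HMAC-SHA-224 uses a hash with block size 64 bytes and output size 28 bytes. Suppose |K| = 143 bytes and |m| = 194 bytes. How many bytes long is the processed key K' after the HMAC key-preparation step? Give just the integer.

Key is 143 > 64 bytes, so it is hashed to 28 bytes then zero-padded to 64: |K'| = 64.

64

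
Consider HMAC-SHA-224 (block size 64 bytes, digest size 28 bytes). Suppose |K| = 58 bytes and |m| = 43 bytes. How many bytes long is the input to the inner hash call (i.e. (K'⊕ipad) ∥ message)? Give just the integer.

107

Key is 58 ≤ 64 bytes, zero-padded: |K'| = 64.
Inner input = (K'⊕ipad) ∥ m → 64 + 43 = 107 bytes.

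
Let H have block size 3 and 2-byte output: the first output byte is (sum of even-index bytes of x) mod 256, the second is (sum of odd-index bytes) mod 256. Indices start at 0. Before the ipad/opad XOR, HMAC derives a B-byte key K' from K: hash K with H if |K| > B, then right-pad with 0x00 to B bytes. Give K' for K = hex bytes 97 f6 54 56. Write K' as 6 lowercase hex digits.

eb4c00

|K| = 4 > B = 3, so first hash the key.
H(K): even-index sum = 235 mod 256 = 235; odd-index sum = 332 mod 256 = 76 → eb 4c.
Zero-pad H(K) = eb 4c to 3 bytes: K' = eb 4c 00.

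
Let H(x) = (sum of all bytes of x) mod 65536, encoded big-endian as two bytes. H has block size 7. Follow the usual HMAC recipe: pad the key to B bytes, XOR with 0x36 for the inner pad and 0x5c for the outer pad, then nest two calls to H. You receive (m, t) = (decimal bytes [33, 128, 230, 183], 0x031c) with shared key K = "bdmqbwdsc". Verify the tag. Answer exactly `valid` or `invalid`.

valid

Key "bdmqbwdsc" = 62 64 6d 71 62 77 64 73 63 is 9 bytes > B = 7, so hash it first: H(key) = 03 b7, then zero-pad to 7 bytes: K' = 03 b7 00 00 00 00 00.
K' ⊕ ipad = 35 81 36 36 36 36 36; K' ⊕ opad = 5f eb 5c 5c 5c 5c 5c.
Inner hash: sum = 53+129+54+54+54+54+54+33+128+230+183 = 1026 → 04 02.
Outer hash (recomputed tag): sum = 95+235+92+92+92+92+92+4+2 = 796 → 03 1c.
Recomputed tag = 031c; claimed = 031c → match.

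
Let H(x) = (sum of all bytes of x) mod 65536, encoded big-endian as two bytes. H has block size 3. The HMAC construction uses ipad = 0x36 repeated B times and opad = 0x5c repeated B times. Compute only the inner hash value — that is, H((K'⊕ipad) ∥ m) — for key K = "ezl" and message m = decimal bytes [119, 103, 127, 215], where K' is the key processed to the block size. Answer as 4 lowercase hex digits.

032d

Key "ezl" = 65 7a 6c is exactly B = 3 bytes: K' = 65 7a 6c.
K' ⊕ ipad = 53 4c 5a.
Inner input = 53 4c 5a ∥ 77 67 7f d7.
Inner hash: sum = 83+76+90+119+103+127+215 = 813 → 03 2d.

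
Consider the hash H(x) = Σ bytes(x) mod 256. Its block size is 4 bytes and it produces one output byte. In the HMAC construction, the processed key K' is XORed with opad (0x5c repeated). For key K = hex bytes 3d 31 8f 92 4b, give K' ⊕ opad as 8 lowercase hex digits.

Key hex bytes 3d 31 8f 92 4b is 5 bytes > B = 4, so hash it first: H(key) = da, then zero-pad to 4 bytes: K' = da 00 00 00.
XOR each byte with 0x5c: da⊕5c=86, 00⊕5c=5c, 00⊕5c=5c, 00⊕5c=5c.

865c5c5c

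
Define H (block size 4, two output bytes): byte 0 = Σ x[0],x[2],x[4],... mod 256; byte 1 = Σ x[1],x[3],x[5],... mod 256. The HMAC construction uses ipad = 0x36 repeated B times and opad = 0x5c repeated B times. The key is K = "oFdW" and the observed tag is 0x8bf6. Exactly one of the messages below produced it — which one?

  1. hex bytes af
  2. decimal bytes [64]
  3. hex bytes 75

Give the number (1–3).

Key "oFdW" = 6f 46 64 57 is exactly B = 4 bytes: K' = 6f 46 64 57.
K' ⊕ ipad = 59 70 52 61; K' ⊕ opad = 33 1a 38 0b.
m1: inner = H(59 70 52 61 af) = 5a d1; tag = H(33 1a 38 0b 5a d1) = c5f6
m2: inner = H(59 70 52 61 40) = eb d1; tag = H(33 1a 38 0b eb d1) = 56f6
m3: inner = H(59 70 52 61 75) = 20 d1; tag = H(33 1a 38 0b 20 d1) = 8bf6 ← matches

3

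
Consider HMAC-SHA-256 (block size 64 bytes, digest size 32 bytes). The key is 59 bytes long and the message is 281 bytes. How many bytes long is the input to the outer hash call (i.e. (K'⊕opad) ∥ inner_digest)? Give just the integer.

Key is 59 ≤ 64 bytes, zero-padded: |K'| = 64.
Outer input = (K'⊕opad) ∥ H(inner) → 64 + 32 = 96 bytes.

96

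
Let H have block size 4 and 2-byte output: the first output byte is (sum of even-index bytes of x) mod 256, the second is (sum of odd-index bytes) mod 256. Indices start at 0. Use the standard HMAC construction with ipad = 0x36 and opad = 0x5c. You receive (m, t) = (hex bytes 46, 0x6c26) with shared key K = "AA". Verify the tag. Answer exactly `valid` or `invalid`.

Key "AA" = 41 41 is 2 bytes ≤ B = 4; zero-pad to 4 bytes: K' = 41 41 00 00.
K' ⊕ ipad = 77 77 36 36; K' ⊕ opad = 1d 1d 5c 5c.
Inner hash: even-index sum = 243 mod 256 = 243; odd-index sum = 173 mod 256 = 173 → f3 ad.
Outer hash (recomputed tag): even-index sum = 364 mod 256 = 108; odd-index sum = 294 mod 256 = 38 → 6c 26.
Recomputed tag = 6c26; claimed = 6c26 → match.

valid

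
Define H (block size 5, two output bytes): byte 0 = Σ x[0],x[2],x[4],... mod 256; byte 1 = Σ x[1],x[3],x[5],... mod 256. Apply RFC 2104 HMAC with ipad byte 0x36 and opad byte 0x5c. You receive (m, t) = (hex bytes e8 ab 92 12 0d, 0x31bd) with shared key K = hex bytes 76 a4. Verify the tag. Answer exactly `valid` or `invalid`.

Key hex bytes 76 a4 is 2 bytes ≤ B = 5; zero-pad to 5 bytes: K' = 76 a4 00 00 00.
K' ⊕ ipad = 40 92 36 36 36; K' ⊕ opad = 2a f8 5c 5c 5c.
Inner hash: even-index sum = 361 mod 256 = 105; odd-index sum = 591 mod 256 = 79 → 69 4f.
Outer hash (recomputed tag): even-index sum = 305 mod 256 = 49; odd-index sum = 445 mod 256 = 189 → 31 bd.
Recomputed tag = 31bd; claimed = 31bd → match.

valid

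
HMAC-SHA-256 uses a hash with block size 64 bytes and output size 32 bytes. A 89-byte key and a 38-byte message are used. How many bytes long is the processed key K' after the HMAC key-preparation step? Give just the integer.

Key is 89 > 64 bytes, so it is hashed to 32 bytes then zero-padded to 64: |K'| = 64.

64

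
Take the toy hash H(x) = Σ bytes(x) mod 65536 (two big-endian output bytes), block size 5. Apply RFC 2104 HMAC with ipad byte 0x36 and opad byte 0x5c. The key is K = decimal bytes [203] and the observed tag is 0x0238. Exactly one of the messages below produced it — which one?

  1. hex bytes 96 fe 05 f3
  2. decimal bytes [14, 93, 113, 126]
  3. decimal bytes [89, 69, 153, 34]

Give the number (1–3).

3

Key decimal bytes [203] = cb is 1 byte ≤ B = 5; zero-pad to 5 bytes: K' = cb 00 00 00 00.
K' ⊕ ipad = fd 36 36 36 36; K' ⊕ opad = 97 5c 5c 5c 5c.
m1: inner = H(fd 36 36 36 36 96 fe 05 f3) = 04 61; tag = H(97 5c 5c 5c 5c 04 61) = 026c
m2: inner = H(fd 36 36 36 36 0e 5d 71 7e) = 03 2f; tag = H(97 5c 5c 5c 5c 03 2f) = 0239
m3: inner = H(fd 36 36 36 36 59 45 99 22) = 03 2e; tag = H(97 5c 5c 5c 5c 03 2e) = 0238 ← matches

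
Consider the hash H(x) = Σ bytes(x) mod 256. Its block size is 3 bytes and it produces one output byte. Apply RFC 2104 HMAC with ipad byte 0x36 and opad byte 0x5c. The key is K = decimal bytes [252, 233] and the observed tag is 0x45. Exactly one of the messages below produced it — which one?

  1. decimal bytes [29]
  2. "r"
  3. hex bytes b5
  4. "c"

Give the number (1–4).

3

Key decimal bytes [252, 233] = fc e9 is 2 bytes ≤ B = 3; zero-pad to 3 bytes: K' = fc e9 00.
K' ⊕ ipad = ca df 36; K' ⊕ opad = a0 b5 5c.
m1: inner = H(ca df 36 1d) = fc; tag = H(a0 b5 5c fc) = ad
m2: inner = H(ca df 36 72) = 51; tag = H(a0 b5 5c 51) = 02
m3: inner = H(ca df 36 b5) = 94; tag = H(a0 b5 5c 94) = 45 ← matches
m4: inner = H(ca df 36 63) = 42; tag = H(a0 b5 5c 42) = f3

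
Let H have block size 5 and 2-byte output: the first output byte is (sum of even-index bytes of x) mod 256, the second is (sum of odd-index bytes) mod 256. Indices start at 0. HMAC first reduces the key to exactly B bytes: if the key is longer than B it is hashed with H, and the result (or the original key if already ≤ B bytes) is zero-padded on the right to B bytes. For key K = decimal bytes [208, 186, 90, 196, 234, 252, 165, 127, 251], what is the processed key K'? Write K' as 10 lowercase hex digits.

|K| = 9 > B = 5, so first hash the key.
H(K): even-index sum = 948 mod 256 = 180; odd-index sum = 761 mod 256 = 249 → b4 f9.
Zero-pad H(K) = b4 f9 to 5 bytes: K' = b4 f9 00 00 00.

b4f9000000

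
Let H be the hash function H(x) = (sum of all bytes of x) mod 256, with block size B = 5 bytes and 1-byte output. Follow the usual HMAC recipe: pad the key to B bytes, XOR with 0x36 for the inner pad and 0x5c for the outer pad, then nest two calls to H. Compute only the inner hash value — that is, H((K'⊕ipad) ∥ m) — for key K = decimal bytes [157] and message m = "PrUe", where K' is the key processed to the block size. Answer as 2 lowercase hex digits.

ff

Key decimal bytes [157] = 9d is 1 byte ≤ B = 5; zero-pad to 5 bytes: K' = 9d 00 00 00 00.
K' ⊕ ipad = ab 36 36 36 36.
Inner input = ab 36 36 36 36 ∥ 50 72 55 65.
Inner hash: sum = 171+54+54+54+54+80+114+85+101 = 767; mod 256 = 255 → ff.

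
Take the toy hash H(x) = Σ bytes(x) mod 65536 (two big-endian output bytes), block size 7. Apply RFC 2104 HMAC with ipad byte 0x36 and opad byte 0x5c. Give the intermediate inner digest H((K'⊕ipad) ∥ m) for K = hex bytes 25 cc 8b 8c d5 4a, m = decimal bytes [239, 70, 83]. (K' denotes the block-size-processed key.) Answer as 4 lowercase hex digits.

Key hex bytes 25 cc 8b 8c d5 4a is 6 bytes ≤ B = 7; zero-pad to 7 bytes: K' = 25 cc 8b 8c d5 4a 00.
K' ⊕ ipad = 13 fa bd ba e3 7c 36.
Inner input = 13 fa bd ba e3 7c 36 ∥ ef 46 53.
Inner hash: sum = 19+250+189+186+227+124+54+239+70+83 = 1441 → 05 a1.

05a1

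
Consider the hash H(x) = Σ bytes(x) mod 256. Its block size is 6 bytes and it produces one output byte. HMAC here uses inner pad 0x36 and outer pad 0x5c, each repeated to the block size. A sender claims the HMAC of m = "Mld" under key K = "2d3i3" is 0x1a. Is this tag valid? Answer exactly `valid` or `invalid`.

invalid

Key "2d3i3" = 32 64 33 69 33 is 5 bytes ≤ B = 6; zero-pad to 6 bytes: K' = 32 64 33 69 33 00.
K' ⊕ ipad = 04 52 05 5f 05 36; K' ⊕ opad = 6e 38 6f 35 6f 5c.
Inner hash: sum = 4+82+5+95+5+54+77+108+100 = 530; mod 256 = 18 → 12.
Outer hash (recomputed tag): sum = 110+56+111+53+111+92+18 = 551; mod 256 = 39 → 27.
Recomputed tag = 27; claimed = 1a → mismatch.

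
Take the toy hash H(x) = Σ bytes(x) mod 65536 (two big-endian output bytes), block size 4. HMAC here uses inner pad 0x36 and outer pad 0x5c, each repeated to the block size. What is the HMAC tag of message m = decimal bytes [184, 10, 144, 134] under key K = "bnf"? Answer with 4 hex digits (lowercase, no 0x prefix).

0113

Key "bnf" = 62 6e 66 is 3 bytes ≤ B = 4; zero-pad to 4 bytes: K' = 62 6e 66 00.
K' ⊕ ipad = 54 58 50 36.  K' ⊕ opad = 3e 32 3a 5c.
Inner input = (K'⊕ipad) ∥ m = 54 58 50 36 ∥ b8 0a 90 86.
Inner hash: sum = 84+88+80+54+184+10+144+134 = 778 → 03 0a.
Outer input = (K'⊕opad) ∥ inner = 3e 32 3a 5c ∥ 03 0a.
Outer hash (tag): sum = 62+50+58+92+3+10 = 275 → 01 13.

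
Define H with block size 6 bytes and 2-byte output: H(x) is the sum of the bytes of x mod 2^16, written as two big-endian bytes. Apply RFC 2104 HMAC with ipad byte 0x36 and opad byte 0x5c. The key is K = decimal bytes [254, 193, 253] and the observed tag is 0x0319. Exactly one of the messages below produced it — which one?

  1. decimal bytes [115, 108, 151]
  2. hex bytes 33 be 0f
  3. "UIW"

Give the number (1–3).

3

Key decimal bytes [254, 193, 253] = fe c1 fd is 3 bytes ≤ B = 6; zero-pad to 6 bytes: K' = fe c1 fd 00 00 00.
K' ⊕ ipad = c8 f7 cb 36 36 36; K' ⊕ opad = a2 9d a1 5c 5c 5c.
m1: inner = H(c8 f7 cb 36 36 36 73 6c 97) = 04 a2; tag = H(a2 9d a1 5c 5c 5c 04 a2) = 039a
m2: inner = H(c8 f7 cb 36 36 36 33 be 0f) = 04 2c; tag = H(a2 9d a1 5c 5c 5c 04 2c) = 0324
m3: inner = H(c8 f7 cb 36 36 36 55 49 57) = 04 21; tag = H(a2 9d a1 5c 5c 5c 04 21) = 0319 ← matches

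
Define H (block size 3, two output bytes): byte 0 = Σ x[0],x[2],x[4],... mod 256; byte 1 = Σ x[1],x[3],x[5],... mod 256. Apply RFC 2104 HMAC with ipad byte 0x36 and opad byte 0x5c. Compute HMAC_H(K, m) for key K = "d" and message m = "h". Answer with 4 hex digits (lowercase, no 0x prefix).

Key "d" = 64 is 1 byte ≤ B = 3; zero-pad to 3 bytes: K' = 64 00 00.
K' ⊕ ipad = 52 36 36.  K' ⊕ opad = 38 5c 5c.
Inner input = (K'⊕ipad) ∥ m = 52 36 36 ∥ 68.
Inner hash: even-index sum = 136 mod 256 = 136; odd-index sum = 158 mod 256 = 158 → 88 9e.
Outer input = (K'⊕opad) ∥ inner = 38 5c 5c ∥ 88 9e.
Outer hash (tag): even-index sum = 306 mod 256 = 50; odd-index sum = 228 mod 256 = 228 → 32 e4.

32e4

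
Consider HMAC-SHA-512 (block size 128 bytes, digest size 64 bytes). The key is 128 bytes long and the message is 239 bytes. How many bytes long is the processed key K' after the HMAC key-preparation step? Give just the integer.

Key is 128 ≤ 128 bytes, zero-padded: |K'| = 128.

128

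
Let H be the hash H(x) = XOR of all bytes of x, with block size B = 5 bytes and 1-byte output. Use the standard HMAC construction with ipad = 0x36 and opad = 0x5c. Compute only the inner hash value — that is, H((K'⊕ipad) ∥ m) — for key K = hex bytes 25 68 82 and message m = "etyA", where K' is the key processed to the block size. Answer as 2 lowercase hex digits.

d0

Key hex bytes 25 68 82 is 3 bytes ≤ B = 5; zero-pad to 5 bytes: K' = 25 68 82 00 00.
K' ⊕ ipad = 13 5e b4 36 36.
Inner input = 13 5e b4 36 36 ∥ 65 74 79 41.
Inner hash: XOR 13⊕5e⊕b4⊕36⊕36⊕65⊕74⊕79⊕41 = d0.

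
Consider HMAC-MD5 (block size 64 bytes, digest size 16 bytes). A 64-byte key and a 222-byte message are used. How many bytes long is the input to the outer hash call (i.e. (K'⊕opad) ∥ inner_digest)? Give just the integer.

80

Key is 64 ≤ 64 bytes, zero-padded: |K'| = 64.
Outer input = (K'⊕opad) ∥ H(inner) → 64 + 16 = 80 bytes.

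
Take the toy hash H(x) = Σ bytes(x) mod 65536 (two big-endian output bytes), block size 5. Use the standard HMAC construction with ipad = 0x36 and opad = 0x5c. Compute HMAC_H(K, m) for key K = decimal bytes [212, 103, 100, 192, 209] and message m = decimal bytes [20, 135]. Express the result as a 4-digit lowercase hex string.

0324

Key decimal bytes [212, 103, 100, 192, 209] = d4 67 64 c0 d1 is exactly B = 5 bytes: K' = d4 67 64 c0 d1.
K' ⊕ ipad = e2 51 52 f6 e7.  K' ⊕ opad = 88 3b 38 9c 8d.
Inner input = (K'⊕ipad) ∥ m = e2 51 52 f6 e7 ∥ 14 87.
Inner hash: sum = 226+81+82+246+231+20+135 = 1021 → 03 fd.
Outer input = (K'⊕opad) ∥ inner = 88 3b 38 9c 8d ∥ 03 fd.
Outer hash (tag): sum = 136+59+56+156+141+3+253 = 804 → 03 24.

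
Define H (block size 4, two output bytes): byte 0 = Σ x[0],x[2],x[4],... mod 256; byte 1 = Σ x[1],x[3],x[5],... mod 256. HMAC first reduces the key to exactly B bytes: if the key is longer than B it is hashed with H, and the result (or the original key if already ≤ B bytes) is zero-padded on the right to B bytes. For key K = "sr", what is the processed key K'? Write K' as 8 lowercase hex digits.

73720000

Key "sr" = 73 72 is 2 bytes ≤ B = 4; zero-pad to 4 bytes: K' = 73 72 00 00.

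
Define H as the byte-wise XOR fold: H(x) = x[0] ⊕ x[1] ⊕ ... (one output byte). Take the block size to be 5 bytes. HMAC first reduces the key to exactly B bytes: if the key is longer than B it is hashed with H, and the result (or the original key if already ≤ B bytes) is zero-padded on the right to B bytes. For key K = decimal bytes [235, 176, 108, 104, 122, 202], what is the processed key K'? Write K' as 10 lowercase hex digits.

ef00000000

|K| = 6 > B = 5, so first hash the key.
H(K): XOR eb⊕b0⊕6c⊕68⊕7a⊕ca = ef.
Zero-pad H(K) = ef to 5 bytes: K' = ef 00 00 00 00.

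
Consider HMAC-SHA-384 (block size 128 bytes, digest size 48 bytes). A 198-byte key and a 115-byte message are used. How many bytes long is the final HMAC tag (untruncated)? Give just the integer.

The tag is one SHA-384 digest: 48 bytes.

48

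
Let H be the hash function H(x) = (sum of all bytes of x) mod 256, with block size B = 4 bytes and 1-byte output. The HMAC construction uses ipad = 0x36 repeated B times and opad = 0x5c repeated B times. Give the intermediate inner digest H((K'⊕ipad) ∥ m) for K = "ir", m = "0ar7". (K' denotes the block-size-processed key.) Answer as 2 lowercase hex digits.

49

Key "ir" = 69 72 is 2 bytes ≤ B = 4; zero-pad to 4 bytes: K' = 69 72 00 00.
K' ⊕ ipad = 5f 44 36 36.
Inner input = 5f 44 36 36 ∥ 30 61 72 37.
Inner hash: sum = 95+68+54+54+48+97+114+55 = 585; mod 256 = 73 → 49.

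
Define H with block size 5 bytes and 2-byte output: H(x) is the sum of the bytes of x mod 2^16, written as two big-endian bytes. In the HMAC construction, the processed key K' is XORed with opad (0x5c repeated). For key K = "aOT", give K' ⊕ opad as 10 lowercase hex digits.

Key "aOT" = 61 4f 54 is 3 bytes ≤ B = 5; zero-pad to 5 bytes: K' = 61 4f 54 00 00.
XOR each byte with 0x5c: 61⊕5c=3d, 4f⊕5c=13, 54⊕5c=08, 00⊕5c=5c, 00⊕5c=5c.

3d13085c5c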